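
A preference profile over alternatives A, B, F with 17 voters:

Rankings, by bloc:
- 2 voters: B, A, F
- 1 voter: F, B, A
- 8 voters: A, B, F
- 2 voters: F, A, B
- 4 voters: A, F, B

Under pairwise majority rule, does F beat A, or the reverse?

A

Ballots ranking F above A: 1 + 2 = 3.
Ballots ranking A above F: 17 − 3 = 14.
A wins the head-to-head 14–3.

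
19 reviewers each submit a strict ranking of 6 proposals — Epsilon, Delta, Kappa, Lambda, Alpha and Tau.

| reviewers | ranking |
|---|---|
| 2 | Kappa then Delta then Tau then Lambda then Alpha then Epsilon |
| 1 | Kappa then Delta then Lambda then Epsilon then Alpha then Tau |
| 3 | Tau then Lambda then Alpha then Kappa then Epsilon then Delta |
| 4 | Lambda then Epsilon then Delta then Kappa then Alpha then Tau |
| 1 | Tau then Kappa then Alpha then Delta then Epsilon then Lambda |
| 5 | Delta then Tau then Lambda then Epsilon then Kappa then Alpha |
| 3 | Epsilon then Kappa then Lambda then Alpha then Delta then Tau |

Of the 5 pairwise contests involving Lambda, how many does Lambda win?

Lambda against each rival (19 reviewers):
Lambda vs Epsilon: 2+1+3+4+5 = 15 for Lambda, 4 for Epsilon — Lambda by 15–4.
Lambda vs Delta: 10 to 9, Lambda.
Lambda vs Kappa: Lambda, 12–7.
Lambda–Alpha: Lambda 18–1.
Lambda vs Tau: 1+4+3 = 8 for Lambda, 11 for Tau — Tau by 11–8.
Lambda beats Epsilon, Delta, Kappa, Alpha; loses to Tau — 4 pairwise wins.

4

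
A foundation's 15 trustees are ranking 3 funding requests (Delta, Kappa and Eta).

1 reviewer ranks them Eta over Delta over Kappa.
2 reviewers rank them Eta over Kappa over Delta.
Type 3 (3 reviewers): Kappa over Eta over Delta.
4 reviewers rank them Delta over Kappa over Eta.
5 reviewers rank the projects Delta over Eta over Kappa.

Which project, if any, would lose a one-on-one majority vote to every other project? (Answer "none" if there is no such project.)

Kappa

Head-to-head results (15 reviewers):
Delta vs Kappa: Delta is ranked higher on 1+4+5 = 10 ballots, Kappa on 5. Delta wins 10–5.
Delta vs Eta: Delta wins 9–6.
Kappa–Eta: Eta 8–7.
Kappa is beaten in every head-to-head and is the Condorcet loser.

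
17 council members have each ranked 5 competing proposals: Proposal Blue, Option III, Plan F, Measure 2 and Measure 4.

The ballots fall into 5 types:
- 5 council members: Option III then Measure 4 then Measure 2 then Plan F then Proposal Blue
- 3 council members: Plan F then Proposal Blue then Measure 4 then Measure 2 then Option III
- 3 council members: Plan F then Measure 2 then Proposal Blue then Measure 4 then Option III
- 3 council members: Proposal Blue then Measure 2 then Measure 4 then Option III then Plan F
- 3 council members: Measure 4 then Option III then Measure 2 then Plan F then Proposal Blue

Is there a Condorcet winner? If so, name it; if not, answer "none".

Pairwise majorities:
Proposal Blue vs Option III: Proposal Blue wins 9–8.
Proposal Blue vs Plan F: Proposal Blue preferred on 3 ballots; Plan F wins 14–3.
Proposal Blue vs Measure 2: Measure 2, 11–6.
Proposal Blue vs Measure 4: 9 to 8, Proposal Blue.
Option III vs Plan F: 11 to 6, Option III.
Option III–Measure 2: Measure 2 9–8.
Option III–Measure 4: Measure 4 12–5.
Plan F vs Measure 2: Measure 2 wins 11–6.
Plan F vs Measure 4: 3+3 = 6 for Plan F, 11 for Measure 4 — Measure 4 by 11–6.
Measure 2 vs Measure 4: Measure 4 wins 11–6.
Each option drops at least one matchup (Proposal Blue loses to Plan F; Option III loses to Proposal Blue; Plan F loses to Option III; Measure 2 loses to Measure 4; Measure 4 loses to Proposal Blue); the cycle Proposal Blue > Option III > Plan F > Proposal Blue rules out a Condorcet winner.

none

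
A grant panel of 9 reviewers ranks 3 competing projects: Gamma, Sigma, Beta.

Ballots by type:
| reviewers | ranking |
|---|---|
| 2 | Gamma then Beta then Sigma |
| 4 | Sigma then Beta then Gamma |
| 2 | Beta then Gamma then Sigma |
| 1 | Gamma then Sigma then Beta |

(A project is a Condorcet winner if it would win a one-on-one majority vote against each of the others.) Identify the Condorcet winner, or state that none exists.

Pairwise majorities:
Gamma vs Sigma: Gamma, 5–4.
Gamma vs Beta: Beta, 6–3.
Sigma vs Beta: Sigma wins 5–4.
Each project drops at least one matchup (Gamma loses to Beta; Sigma loses to Gamma; Beta loses to Sigma); the cycle Gamma > Sigma > Beta > Gamma rules out a Condorcet winner.

none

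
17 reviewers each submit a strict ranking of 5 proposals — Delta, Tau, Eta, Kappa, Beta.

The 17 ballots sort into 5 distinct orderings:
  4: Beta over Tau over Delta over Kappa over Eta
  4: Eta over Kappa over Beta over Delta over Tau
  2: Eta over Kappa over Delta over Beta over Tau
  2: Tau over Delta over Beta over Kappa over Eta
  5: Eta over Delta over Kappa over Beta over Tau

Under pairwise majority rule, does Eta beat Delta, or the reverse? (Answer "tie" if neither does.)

Ballots ranking Eta above Delta: 4 + 2 + 5 = 11.
Ballots ranking Delta above Eta: 17 − 11 = 6.
Eta wins the head-to-head 11–6.

Eta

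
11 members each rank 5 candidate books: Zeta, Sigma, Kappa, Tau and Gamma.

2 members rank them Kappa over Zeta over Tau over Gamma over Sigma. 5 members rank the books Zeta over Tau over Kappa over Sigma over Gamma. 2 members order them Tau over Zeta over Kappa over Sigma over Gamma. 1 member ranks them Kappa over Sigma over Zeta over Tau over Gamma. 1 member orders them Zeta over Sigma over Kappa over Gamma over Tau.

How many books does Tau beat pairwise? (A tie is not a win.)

Tau against each rival (11 members):
Tau–Zeta: Zeta 9–2.
Tau vs Sigma: Tau wins 9–2.
Tau–Kappa: Tau 7–4.
Tau vs Gamma: 2+5+2+1 = 10 for Tau, 1 for Gamma — Tau by 10–1.
Tau beats Sigma, Kappa, Gamma; loses to Zeta — 3 pairwise wins.

3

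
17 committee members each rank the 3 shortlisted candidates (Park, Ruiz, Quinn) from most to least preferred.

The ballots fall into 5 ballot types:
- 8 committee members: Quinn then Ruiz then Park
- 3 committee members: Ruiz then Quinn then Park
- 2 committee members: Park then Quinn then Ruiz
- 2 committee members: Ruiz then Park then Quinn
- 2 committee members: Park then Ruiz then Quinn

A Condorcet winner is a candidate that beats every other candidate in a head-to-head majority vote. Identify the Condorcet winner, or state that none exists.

Quinn

Head-to-head results (17 committee members):
Park–Ruiz: Ruiz 13–4.
Park vs Quinn: Quinn, 11–6.
Ruiz–Quinn: Quinn 10–7.
Only Quinn has no losses; Quinn is the Condorcet winner.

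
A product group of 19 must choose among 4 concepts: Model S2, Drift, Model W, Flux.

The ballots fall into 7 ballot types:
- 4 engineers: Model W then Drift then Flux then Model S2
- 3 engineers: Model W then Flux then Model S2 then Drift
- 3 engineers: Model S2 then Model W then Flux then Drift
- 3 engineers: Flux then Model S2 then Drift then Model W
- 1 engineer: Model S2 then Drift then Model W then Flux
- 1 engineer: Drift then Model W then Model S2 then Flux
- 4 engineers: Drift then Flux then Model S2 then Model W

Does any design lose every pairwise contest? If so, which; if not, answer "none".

Head-to-head results (19 engineers):
Model S2 vs Drift: Model S2 wins 10–9.
Model S2 vs Model W: 3+3+1+4 = 11 for Model S2, 8 for Model W — Model S2 by 11–8.
Model S2 vs Flux: Flux, 14–5.
Drift vs Model W: Model W wins 10–9.
Drift–Flux: Drift 10–9.
Model W vs Flux: 12 to 7, Model W.
Each design has at least one pairwise win (Model S2 beats Drift; Drift beats Flux; Model W beats Drift; Flux beats Model S2) — no Condorcet loser.

none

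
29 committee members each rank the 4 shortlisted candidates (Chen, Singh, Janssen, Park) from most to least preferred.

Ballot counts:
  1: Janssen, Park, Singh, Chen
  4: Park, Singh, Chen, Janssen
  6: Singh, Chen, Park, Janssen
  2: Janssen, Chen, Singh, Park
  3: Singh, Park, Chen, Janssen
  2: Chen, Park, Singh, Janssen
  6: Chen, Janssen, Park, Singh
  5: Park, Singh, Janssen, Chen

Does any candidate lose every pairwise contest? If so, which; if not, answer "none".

Janssen

Head-to-head results (29 committee members):
Chen vs Singh: 10 to 19, Singh.
Chen vs Janssen: Chen, 21–8.
Chen vs Park: Chen is ranked higher on 6+2+2+6 = 16 ballots, Park on 13. Chen wins 16–13.
Singh vs Janssen: Singh, 20–9.
Singh–Park: Park 18–11.
Janssen vs Park: 1+2+6 = 9 for Janssen, 20 for Park — Park by 20–9.
Janssen is beaten in every head-to-head and is the Condorcet loser.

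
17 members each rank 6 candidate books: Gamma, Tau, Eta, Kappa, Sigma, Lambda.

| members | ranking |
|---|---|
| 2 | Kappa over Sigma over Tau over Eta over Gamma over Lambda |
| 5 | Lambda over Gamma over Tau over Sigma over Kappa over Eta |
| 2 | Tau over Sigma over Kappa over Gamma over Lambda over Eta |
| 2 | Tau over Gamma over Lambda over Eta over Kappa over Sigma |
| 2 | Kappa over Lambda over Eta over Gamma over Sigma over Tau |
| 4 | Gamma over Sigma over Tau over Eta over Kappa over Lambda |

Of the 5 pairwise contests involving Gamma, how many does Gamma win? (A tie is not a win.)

Gamma against each rival (17 members):
Gamma vs Tau: Gamma, 11–6.
Gamma–Eta: Gamma 13–4.
Gamma–Kappa: Gamma 11–6.
Gamma vs Sigma: Gamma is ranked higher on 5+2+2+4 = 13 ballots, Sigma on 4. Gamma wins 13–4.
Gamma vs Lambda: Gamma wins 10–7.
Gamma beats Tau, Eta, Kappa, Sigma, Lambda — 5 pairwise wins.

5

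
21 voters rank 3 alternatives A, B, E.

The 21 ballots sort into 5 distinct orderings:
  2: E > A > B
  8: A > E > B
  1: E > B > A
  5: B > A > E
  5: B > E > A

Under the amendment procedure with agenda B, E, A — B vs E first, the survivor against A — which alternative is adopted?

Round 1: B vs E — 10–11, E advances.
Round 2: E vs A — 8–13, A advances.
The agenda winner is A.

A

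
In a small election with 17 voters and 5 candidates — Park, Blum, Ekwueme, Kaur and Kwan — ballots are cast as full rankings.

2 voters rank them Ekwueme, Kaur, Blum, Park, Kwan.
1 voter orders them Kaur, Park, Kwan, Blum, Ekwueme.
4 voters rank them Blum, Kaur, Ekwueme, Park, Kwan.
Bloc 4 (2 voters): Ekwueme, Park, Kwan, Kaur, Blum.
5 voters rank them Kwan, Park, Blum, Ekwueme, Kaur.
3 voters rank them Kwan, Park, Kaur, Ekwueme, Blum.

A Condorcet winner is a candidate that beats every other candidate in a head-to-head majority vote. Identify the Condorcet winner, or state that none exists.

Check each pair by majority over 17 ballots:
Park vs Blum: Park preferred on 1+2+5+3 = 11 ballots; Park wins 11–6.
Park vs Ekwueme: 9 to 8, Park.
Park vs Kaur: 10 to 7, Park.
Park vs Kwan: 9 to 8, Park.
Blum vs Ekwueme: Blum is ranked higher on 1+4+5 = 10 ballots, Ekwueme on 7. Blum wins 10–7.
Blum vs Kaur: Blum preferred on 4+5 = 9 ballots; Blum wins 9–8.
Blum vs Kwan: Blum is ranked higher on 2+4 = 6 ballots, Kwan on 11. Kwan wins 11–6.
Ekwueme vs Kaur: Ekwueme preferred on 2+2+5 = 9 ballots; Ekwueme wins 9–8.
Ekwueme vs Kwan: 8 to 9, Kwan.
Kaur vs Kwan: Kaur preferred on 2+1+4 = 7 ballots; Kwan wins 10–7.
Park wins every pairwise contest, so Park is the Condorcet winner.

Park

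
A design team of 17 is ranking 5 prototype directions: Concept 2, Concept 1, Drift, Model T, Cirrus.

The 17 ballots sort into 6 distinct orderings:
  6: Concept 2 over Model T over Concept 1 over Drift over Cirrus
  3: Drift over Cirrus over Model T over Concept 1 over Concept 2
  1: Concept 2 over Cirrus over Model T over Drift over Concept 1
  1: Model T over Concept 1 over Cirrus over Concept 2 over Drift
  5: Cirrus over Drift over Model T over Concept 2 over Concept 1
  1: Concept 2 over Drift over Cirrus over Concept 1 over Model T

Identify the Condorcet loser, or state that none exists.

Head-to-head results (17 engineers):
Concept 2 vs Concept 1: Concept 2 is ranked higher on 6+1+5+1 = 13 ballots, Concept 1 on 4. Concept 2 wins 13–4.
Concept 2 vs Drift: 9 to 8, Concept 2.
Concept 2 vs Model T: 6+1+1 = 8 for Concept 2, 9 for Model T — Model T by 9–8.
Concept 2 vs Cirrus: Cirrus, 9–8.
Concept 1 vs Drift: Concept 1 is ranked higher on 6+1 = 7 ballots, Drift on 10. Drift wins 10–7.
Concept 1 vs Model T: 1 for Concept 1, 16 for Model T — Model T by 16–1.
Concept 1 vs Cirrus: Concept 1 is ranked higher on 6+1 = 7 ballots, Cirrus on 10. Cirrus wins 10–7.
Drift–Model T: Drift 9–8.
Drift vs Cirrus: Drift wins 10–7.
Model T–Cirrus: Cirrus 10–7.
Concept 1 loses to every other design — it is the Condorcet loser.

Concept 1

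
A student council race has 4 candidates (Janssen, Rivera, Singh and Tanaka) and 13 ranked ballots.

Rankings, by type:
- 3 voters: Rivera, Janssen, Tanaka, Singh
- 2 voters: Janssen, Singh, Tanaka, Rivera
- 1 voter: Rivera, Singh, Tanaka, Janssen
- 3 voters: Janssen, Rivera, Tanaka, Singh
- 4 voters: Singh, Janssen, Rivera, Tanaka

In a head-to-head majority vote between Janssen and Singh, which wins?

Janssen

Ballots ranking Janssen above Singh: 3 + 2 + 3 = 8.
Ballots ranking Singh above Janssen: 13 − 8 = 5.
Janssen wins the head-to-head 8–5.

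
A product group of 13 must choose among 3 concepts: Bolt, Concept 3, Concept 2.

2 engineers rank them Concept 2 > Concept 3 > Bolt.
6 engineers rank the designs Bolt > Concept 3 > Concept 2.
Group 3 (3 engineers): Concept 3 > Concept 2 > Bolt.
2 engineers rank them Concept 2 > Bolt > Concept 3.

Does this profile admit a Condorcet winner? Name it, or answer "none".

none

Check each pair by majority over 13 ballots:
Bolt vs Concept 3: Bolt wins 8–5.
Bolt vs Concept 2: Concept 2 wins 7–6.
Concept 3 vs Concept 2: Concept 3 preferred on 6+3 = 9 ballots; Concept 3 wins 9–4.
Each design drops at least one matchup (Bolt loses to Concept 2; Concept 3 loses to Bolt; Concept 2 loses to Concept 3); the cycle Bolt beats Concept 3 beats Concept 2 beats Bolt rules out a Condorcet winner.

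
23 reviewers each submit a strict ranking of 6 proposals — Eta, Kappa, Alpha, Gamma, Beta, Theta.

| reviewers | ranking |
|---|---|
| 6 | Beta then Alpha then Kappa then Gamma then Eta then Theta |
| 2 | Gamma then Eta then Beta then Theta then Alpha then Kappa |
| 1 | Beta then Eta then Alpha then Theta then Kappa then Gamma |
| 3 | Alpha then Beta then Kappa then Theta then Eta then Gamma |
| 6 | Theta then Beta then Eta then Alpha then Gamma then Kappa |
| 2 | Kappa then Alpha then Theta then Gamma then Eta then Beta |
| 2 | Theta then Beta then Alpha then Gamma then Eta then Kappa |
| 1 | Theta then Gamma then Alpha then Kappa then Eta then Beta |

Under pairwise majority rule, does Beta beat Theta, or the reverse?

Ballots ranking Beta above Theta: 6 + 2 + 1 + 3 = 12.
Ballots ranking Theta above Beta: 23 − 12 = 11.
Beta wins the head-to-head 12–11.

Beta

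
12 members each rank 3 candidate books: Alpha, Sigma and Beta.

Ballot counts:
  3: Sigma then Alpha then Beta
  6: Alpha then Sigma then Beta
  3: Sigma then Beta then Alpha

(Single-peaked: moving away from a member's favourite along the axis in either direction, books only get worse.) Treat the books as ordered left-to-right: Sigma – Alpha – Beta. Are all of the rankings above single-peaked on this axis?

Axis positions: Sigma=1, Alpha=2, Beta=3.
Group 1 (peak Sigma at position 1): ranking walks positions 1-2-3, expanding outward from the peak — single-peaked.
Group 2 (peak Alpha at position 2): ranking walks positions 2-1-3, expanding outward from the peak — single-peaked.
Group 3: ranking walks positions 1-3-2; Beta is ranked above Alpha even though Alpha lies between Beta and the peak Sigma on the axis — preferences dip and rise again. Not single-peaked.
Group 3 violates single-peakedness, so the profile is not single-peaked on this axis.

no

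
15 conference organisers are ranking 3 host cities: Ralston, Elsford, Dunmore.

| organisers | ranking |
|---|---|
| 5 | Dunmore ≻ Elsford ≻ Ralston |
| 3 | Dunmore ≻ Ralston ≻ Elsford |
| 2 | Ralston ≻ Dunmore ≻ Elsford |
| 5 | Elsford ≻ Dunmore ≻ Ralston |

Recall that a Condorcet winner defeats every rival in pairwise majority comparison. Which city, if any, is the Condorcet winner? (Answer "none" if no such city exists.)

Dunmore

Check each pair by majority over 15 ballots:
Ralston vs Elsford: 5 to 10, Elsford.
Ralston vs Dunmore: 2 to 13, Dunmore.
Elsford vs Dunmore: 5 to 10, Dunmore.
Only Dunmore has no losses; Dunmore is the Condorcet winner.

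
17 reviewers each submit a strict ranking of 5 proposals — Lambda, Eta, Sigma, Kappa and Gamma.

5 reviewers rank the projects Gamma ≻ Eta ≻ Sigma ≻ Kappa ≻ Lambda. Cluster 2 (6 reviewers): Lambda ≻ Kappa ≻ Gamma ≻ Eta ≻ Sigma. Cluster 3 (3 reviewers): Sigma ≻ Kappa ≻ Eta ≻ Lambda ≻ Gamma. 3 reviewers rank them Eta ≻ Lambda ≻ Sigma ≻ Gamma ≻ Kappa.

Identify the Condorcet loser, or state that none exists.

none

Head-to-head results (17 reviewers):
Lambda vs Eta: Eta wins 11–6.
Lambda vs Sigma: Lambda wins 9–8.
Lambda vs Kappa: Lambda preferred on 6+3 = 9 ballots; Lambda wins 9–8.
Lambda–Gamma: Lambda 12–5.
Eta vs Sigma: Eta wins 14–3.
Eta–Kappa: Kappa 9–8.
Eta vs Gamma: 6 to 11, Gamma.
Sigma vs Kappa: Sigma, 11–6.
Sigma vs Gamma: Sigma preferred on 3+3 = 6 ballots; Gamma wins 11–6.
Kappa–Gamma: Kappa 9–8.
Each project has at least one pairwise win (Lambda beats Sigma; Eta beats Lambda; Sigma beats Kappa; Kappa beats Eta; Gamma beats Eta) — no Condorcet loser.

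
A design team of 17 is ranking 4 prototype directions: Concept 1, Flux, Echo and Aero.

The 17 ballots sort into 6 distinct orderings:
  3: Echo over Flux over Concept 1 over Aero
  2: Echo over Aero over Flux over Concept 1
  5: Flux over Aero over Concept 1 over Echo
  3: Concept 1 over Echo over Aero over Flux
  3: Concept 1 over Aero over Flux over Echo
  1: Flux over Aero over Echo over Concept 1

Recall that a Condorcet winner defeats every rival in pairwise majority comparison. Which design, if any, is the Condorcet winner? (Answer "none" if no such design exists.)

Flux

Head-to-head results (17 engineers):
Concept 1 vs Flux: Flux, 11–6.
Concept 1 vs Echo: Concept 1, 11–6.
Concept 1–Aero: Concept 1 9–8.
Flux vs Echo: Flux wins 9–8.
Flux vs Aero: Flux wins 9–8.
Echo vs Aero: Aero wins 9–8.
Flux beats each of Concept 1, Echo, Aero — Flux is the Condorcet winner.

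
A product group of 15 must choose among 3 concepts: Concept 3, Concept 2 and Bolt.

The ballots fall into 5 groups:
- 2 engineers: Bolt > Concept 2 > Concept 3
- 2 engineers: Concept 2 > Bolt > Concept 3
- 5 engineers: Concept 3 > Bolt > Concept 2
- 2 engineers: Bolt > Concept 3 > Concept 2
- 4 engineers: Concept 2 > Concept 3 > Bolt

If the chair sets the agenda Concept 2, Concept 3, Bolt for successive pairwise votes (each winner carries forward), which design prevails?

Bolt

Round 1: Concept 2 vs Concept 3 — 8–7, Concept 2 advances.
Round 2: Concept 2 vs Bolt — 6–9, Bolt advances.
Bolt survives the agenda.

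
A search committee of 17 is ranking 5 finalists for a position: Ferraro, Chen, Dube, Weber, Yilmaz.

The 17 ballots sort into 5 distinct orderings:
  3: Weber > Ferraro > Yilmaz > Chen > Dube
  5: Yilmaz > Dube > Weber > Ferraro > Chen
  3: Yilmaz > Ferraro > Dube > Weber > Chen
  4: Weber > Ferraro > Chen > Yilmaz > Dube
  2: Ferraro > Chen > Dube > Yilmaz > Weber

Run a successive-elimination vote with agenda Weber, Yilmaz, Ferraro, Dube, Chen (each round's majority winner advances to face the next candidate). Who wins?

Ferraro

Round 1: Weber vs Yilmaz — 7–10, Yilmaz advances.
Round 2: Yilmaz vs Ferraro — 8–9, Ferraro advances.
Round 3: Ferraro vs Dube — 12–5, Ferraro advances.
Round 4: Ferraro vs Chen — 17–0, Ferraro advances.
Ferraro survives the agenda.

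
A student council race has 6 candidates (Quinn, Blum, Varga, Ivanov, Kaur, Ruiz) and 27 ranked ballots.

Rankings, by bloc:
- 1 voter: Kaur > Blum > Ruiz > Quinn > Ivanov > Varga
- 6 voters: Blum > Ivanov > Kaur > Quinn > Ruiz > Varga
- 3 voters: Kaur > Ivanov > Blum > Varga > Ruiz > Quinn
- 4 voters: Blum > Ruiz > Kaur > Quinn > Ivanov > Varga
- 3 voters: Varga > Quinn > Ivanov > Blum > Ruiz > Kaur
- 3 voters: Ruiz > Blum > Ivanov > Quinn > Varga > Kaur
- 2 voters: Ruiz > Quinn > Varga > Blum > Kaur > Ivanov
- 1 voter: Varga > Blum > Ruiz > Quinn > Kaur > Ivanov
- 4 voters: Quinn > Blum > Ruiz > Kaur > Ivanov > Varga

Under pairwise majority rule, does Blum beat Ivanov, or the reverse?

Blum

Ballots ranking Blum above Ivanov: 1 + 6 + 4 + 3 + 2 + 1 + 4 = 21.
Ballots ranking Ivanov above Blum: 27 − 21 = 6.
Blum wins the head-to-head 21–6.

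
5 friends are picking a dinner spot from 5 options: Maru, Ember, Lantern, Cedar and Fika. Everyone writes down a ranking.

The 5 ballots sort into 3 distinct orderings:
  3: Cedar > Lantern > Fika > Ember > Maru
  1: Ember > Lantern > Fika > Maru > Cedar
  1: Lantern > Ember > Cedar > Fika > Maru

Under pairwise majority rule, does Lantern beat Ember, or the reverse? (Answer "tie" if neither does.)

Ballots ranking Lantern above Ember: 3 + 1 = 4.
Ballots ranking Ember above Lantern: 5 − 4 = 1.
Lantern wins the head-to-head 4–1.

Lantern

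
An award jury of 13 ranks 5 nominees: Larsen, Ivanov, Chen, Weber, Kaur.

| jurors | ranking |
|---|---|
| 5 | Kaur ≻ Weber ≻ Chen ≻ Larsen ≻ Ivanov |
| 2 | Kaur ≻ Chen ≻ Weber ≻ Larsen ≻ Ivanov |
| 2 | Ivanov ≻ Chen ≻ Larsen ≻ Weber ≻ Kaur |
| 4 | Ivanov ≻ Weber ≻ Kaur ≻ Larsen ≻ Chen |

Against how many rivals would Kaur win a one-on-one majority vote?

Kaur against each rival (13 jurors):
Kaur vs Larsen: Kaur is ranked higher on 5+2+4 = 11 ballots, Larsen on 2. Kaur wins 11–2.
Kaur vs Ivanov: Kaur wins 7–6.
Kaur vs Chen: Kaur, 11–2.
Kaur vs Weber: 5+2 = 7 for Kaur, 6 for Weber — Kaur by 7–6.
Kaur beats Larsen, Ivanov, Chen, Weber — 4 pairwise wins.

4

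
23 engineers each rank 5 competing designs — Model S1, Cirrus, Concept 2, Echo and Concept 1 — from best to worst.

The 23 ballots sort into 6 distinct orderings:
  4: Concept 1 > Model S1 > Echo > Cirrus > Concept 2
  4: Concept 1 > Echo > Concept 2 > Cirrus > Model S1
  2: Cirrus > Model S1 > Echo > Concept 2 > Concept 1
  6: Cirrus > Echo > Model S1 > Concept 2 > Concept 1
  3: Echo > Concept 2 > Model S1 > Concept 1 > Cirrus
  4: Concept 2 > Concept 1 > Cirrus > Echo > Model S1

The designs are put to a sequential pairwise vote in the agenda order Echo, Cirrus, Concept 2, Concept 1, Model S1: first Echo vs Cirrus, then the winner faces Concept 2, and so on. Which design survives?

Concept 1

Round 1: Echo vs Cirrus — 11–12, Cirrus advances.
Round 2: Cirrus vs Concept 2 — 12–11, Cirrus advances.
Round 3: Cirrus vs Concept 1 — 8–15, Concept 1 advances.
Round 4: Concept 1 vs Model S1 — 12–11, Concept 1 advances.
The agenda winner is Concept 1.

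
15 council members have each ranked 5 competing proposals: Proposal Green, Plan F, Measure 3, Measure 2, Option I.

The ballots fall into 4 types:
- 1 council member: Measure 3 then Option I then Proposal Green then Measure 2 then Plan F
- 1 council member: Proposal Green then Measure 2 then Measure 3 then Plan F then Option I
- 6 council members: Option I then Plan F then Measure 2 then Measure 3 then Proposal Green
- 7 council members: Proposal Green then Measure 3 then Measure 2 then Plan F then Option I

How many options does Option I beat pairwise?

Option I against each rival (15 council members):
Option I vs Proposal Green: Proposal Green, 8–7.
Option I vs Plan F: Option I is ranked higher on 1+6 = 7 ballots, Plan F on 8. Plan F wins 8–7.
Option I vs Measure 3: Option I is ranked higher on 6 ballots, Measure 3 on 9. Measure 3 wins 9–6.
Option I vs Measure 2: Option I preferred on 1+6 = 7 ballots; Measure 2 wins 8–7.
Option I beats no one; loses to Proposal Green, Plan F, Measure 3, Measure 2 — 0 pairwise wins.

0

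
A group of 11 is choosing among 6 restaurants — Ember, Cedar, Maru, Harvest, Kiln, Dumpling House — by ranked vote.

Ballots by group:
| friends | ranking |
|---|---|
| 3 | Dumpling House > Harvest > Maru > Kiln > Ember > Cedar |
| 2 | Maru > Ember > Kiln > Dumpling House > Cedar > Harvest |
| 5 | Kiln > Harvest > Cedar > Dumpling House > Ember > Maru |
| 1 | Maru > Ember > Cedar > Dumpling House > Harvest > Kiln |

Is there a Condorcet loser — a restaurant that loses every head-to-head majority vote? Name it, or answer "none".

Head-to-head results (11 friends):
Ember vs Cedar: 3+2+1 = 6 for Ember, 5 for Cedar — Ember by 6–5.
Ember vs Maru: 5 for Ember, 6 for Maru — Maru by 6–5.
Ember vs Harvest: Ember is ranked higher on 2+1 = 3 ballots, Harvest on 8. Harvest wins 8–3.
Ember vs Kiln: Ember is ranked higher on 2+1 = 3 ballots, Kiln on 8. Kiln wins 8–3.
Ember vs Dumpling House: Ember is ranked higher on 2+1 = 3 ballots, Dumpling House on 8. Dumpling House wins 8–3.
Cedar vs Maru: Maru, 6–5.
Cedar vs Harvest: Harvest wins 8–3.
Cedar vs Kiln: Kiln, 10–1.
Cedar–Dumpling House: Cedar 6–5.
Maru vs Harvest: Harvest, 8–3.
Maru vs Kiln: Maru, 6–5.
Maru vs Dumpling House: Maru is ranked higher on 2+1 = 3 ballots, Dumpling House on 8. Dumpling House wins 8–3.
Harvest vs Kiln: Kiln, 7–4.
Harvest vs Dumpling House: Harvest is ranked higher on 5 ballots, Dumpling House on 6. Dumpling House wins 6–5.
Kiln vs Dumpling House: Kiln wins 7–4.
Each restaurant has at least one pairwise win (Ember beats Cedar; Cedar beats Dumpling House; Maru beats Ember; Harvest beats Ember; Kiln beats Ember; Dumpling House beats Ember) — no Condorcet loser.

none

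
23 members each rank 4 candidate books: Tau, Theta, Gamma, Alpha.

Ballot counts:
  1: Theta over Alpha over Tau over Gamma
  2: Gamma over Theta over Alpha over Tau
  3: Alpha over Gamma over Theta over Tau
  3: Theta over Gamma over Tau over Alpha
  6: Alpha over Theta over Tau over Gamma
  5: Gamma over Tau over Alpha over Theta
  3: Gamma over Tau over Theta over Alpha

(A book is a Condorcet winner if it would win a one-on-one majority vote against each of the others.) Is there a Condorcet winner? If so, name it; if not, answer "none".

Gamma

Check each pair by majority over 23 ballots:
Tau vs Theta: Theta, 15–8.
Tau vs Gamma: Gamma, 16–7.
Tau vs Alpha: 11 to 12, Alpha.
Theta vs Gamma: Theta is ranked higher on 1+3+6 = 10 ballots, Gamma on 13. Gamma wins 13–10.
Theta vs Alpha: Alpha wins 14–9.
Gamma vs Alpha: Gamma wins 13–10.
Gamma beats each of Tau, Theta, Alpha — Gamma is the Condorcet winner.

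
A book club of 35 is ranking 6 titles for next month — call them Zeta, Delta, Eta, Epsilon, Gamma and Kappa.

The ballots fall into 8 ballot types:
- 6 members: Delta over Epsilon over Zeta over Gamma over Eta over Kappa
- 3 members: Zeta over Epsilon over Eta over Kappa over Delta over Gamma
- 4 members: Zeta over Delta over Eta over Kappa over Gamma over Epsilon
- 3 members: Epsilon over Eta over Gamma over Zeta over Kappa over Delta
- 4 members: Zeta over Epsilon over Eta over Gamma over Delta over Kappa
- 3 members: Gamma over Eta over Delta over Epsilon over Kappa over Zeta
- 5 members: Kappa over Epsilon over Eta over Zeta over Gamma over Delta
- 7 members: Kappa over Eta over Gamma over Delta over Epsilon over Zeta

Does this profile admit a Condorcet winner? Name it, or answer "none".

none

Head-to-head results (35 members):
Zeta vs Delta: Zeta preferred on 3+4+3+4+5 = 19 ballots; Zeta wins 19–16.
Zeta vs Eta: 6+3+4+4 = 17 for Zeta, 18 for Eta — Eta by 18–17.
Zeta vs Epsilon: 3+4+4 = 11 for Zeta, 24 for Epsilon — Epsilon by 24–11.
Zeta vs Gamma: Zeta preferred on 6+3+4+4+5 = 22 ballots; Zeta wins 22–13.
Zeta vs Kappa: Zeta is ranked higher on 6+3+4+3+4 = 20 ballots, Kappa on 15. Zeta wins 20–15.
Delta vs Eta: Delta is ranked higher on 6+4 = 10 ballots, Eta on 25. Eta wins 25–10.
Delta vs Epsilon: 6+4+3+7 = 20 for Delta, 15 for Epsilon — Delta by 20–15.
Delta vs Gamma: Delta is ranked higher on 6+3+4 = 13 ballots, Gamma on 22. Gamma wins 22–13.
Delta vs Kappa: Delta is ranked higher on 6+4+4+3 = 17 ballots, Kappa on 18. Kappa wins 18–17.
Eta vs Epsilon: 4+3+7 = 14 for Eta, 21 for Epsilon — Epsilon by 21–14.
Eta vs Gamma: 26 to 9, Eta.
Eta vs Kappa: Eta preferred on 6+3+4+3+4+3 = 23 ballots; Eta wins 23–12.
Epsilon vs Gamma: 21 to 14, Epsilon.
Epsilon vs Kappa: Epsilon preferred on 6+3+3+4+3 = 19 ballots; Epsilon wins 19–16.
Gamma vs Kappa: 6+3+4+3 = 16 for Gamma, 19 for Kappa — Kappa by 19–16.
Each book drops at least one matchup (Zeta loses to Eta; Delta loses to Zeta; Eta loses to Epsilon; Epsilon loses to Delta; Gamma loses to Zeta; Kappa loses to Zeta); the cycle Zeta → Delta → Epsilon → Zeta rules out a Condorcet winner.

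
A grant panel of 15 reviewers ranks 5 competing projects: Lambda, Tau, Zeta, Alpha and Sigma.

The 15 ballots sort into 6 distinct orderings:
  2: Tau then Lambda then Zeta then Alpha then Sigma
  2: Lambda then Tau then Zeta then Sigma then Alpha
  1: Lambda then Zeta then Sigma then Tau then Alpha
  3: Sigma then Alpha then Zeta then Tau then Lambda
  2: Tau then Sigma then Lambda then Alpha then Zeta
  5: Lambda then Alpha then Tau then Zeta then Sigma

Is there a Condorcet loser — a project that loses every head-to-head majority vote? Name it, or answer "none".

none

Head-to-head results (15 reviewers):
Lambda–Tau: Lambda 8–7.
Lambda vs Zeta: 12 to 3, Lambda.
Lambda–Alpha: Lambda 12–3.
Lambda vs Sigma: Lambda preferred on 2+2+1+5 = 10 ballots; Lambda wins 10–5.
Tau–Zeta: Tau 11–4.
Tau vs Alpha: Tau preferred on 2+2+1+2 = 7 ballots; Alpha wins 8–7.
Tau vs Sigma: 2+2+2+5 = 11 for Tau, 4 for Sigma — Tau by 11–4.
Zeta vs Alpha: Alpha, 10–5.
Zeta–Sigma: Zeta 10–5.
Alpha vs Sigma: Sigma wins 8–7.
No project is winless: Lambda beats Tau; Tau beats Zeta; Zeta beats Sigma; Alpha beats Tau; Sigma beats Alpha. There is no Condorcet loser.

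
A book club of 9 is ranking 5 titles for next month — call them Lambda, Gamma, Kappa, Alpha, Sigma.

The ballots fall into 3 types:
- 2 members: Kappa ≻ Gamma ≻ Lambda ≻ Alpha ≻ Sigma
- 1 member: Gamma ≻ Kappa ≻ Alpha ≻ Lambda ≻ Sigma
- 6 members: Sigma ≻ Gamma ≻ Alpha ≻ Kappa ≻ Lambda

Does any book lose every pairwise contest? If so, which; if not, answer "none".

Pairwise majorities:
Lambda vs Gamma: 0 to 9, Gamma.
Lambda vs Kappa: 0 for Lambda, 9 for Kappa — Kappa by 9–0.
Lambda vs Alpha: Alpha wins 7–2.
Lambda vs Sigma: 2+1 = 3 for Lambda, 6 for Sigma — Sigma by 6–3.
Gamma–Kappa: Gamma 7–2.
Gamma vs Alpha: Gamma is ranked higher on 2+1+6 = 9 ballots, Alpha on 0. Gamma wins 9–0.
Gamma vs Sigma: Sigma, 6–3.
Kappa vs Alpha: Alpha, 6–3.
Kappa vs Sigma: 2+1 = 3 for Kappa, 6 for Sigma — Sigma by 6–3.
Alpha vs Sigma: Alpha is ranked higher on 2+1 = 3 ballots, Sigma on 6. Sigma wins 6–3.
Only Lambda has no wins; Lambda is the Condorcet loser.

Lambda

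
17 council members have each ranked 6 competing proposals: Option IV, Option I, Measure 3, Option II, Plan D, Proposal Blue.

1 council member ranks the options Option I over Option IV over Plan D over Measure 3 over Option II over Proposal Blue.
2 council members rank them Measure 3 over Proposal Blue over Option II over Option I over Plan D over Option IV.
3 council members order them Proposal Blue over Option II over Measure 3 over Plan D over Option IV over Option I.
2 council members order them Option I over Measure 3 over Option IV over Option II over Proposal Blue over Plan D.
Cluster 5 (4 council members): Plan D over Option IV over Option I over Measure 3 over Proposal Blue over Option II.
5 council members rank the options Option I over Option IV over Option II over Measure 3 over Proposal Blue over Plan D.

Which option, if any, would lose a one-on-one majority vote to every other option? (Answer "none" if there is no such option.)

none

Head-to-head results (17 council members):
Option IV vs Option I: Option I wins 10–7.
Option IV vs Measure 3: 1+4+5 = 10 for Option IV, 7 for Measure 3 — Option IV by 10–7.
Option IV vs Option II: Option IV is ranked higher on 1+2+4+5 = 12 ballots, Option II on 5. Option IV wins 12–5.
Option IV vs Plan D: Option IV preferred on 1+2+5 = 8 ballots; Plan D wins 9–8.
Option IV vs Proposal Blue: Option IV preferred on 1+2+4+5 = 12 ballots; Option IV wins 12–5.
Option I vs Measure 3: 1+2+4+5 = 12 for Option I, 5 for Measure 3 — Option I by 12–5.
Option I vs Option II: Option I preferred on 1+2+4+5 = 12 ballots; Option I wins 12–5.
Option I vs Plan D: Option I preferred on 1+2+2+5 = 10 ballots; Option I wins 10–7.
Option I vs Proposal Blue: Option I wins 12–5.
Measure 3–Option II: Measure 3 9–8.
Measure 3 vs Plan D: Measure 3, 12–5.
Measure 3 vs Proposal Blue: Measure 3 is ranked higher on 1+2+2+4+5 = 14 ballots, Proposal Blue on 3. Measure 3 wins 14–3.
Option II vs Plan D: 2+3+2+5 = 12 for Option II, 5 for Plan D — Option II by 12–5.
Option II vs Proposal Blue: Option II is ranked higher on 1+2+5 = 8 ballots, Proposal Blue on 9. Proposal Blue wins 9–8.
Plan D vs Proposal Blue: 1+4 = 5 for Plan D, 12 for Proposal Blue — Proposal Blue by 12–5.
Each option has at least one pairwise win (Option IV beats Measure 3; Option I beats Option IV; Measure 3 beats Option II; Option II beats Plan D; Plan D beats Option IV; Proposal Blue beats Option II) — no Condorcet loser.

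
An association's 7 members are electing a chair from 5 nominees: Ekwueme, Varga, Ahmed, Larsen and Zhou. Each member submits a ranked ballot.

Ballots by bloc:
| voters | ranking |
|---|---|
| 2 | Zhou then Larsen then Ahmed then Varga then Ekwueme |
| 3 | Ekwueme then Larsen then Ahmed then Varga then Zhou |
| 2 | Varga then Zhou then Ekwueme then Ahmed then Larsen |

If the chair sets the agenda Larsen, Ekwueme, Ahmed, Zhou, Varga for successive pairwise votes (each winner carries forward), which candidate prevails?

Varga

Round 1: Larsen vs Ekwueme — 2–5, Ekwueme advances.
Round 2: Ekwueme vs Ahmed — 5–2, Ekwueme advances.
Round 3: Ekwueme vs Zhou — 3–4, Zhou advances.
Round 4: Zhou vs Varga — 2–5, Varga advances.
Varga survives the agenda.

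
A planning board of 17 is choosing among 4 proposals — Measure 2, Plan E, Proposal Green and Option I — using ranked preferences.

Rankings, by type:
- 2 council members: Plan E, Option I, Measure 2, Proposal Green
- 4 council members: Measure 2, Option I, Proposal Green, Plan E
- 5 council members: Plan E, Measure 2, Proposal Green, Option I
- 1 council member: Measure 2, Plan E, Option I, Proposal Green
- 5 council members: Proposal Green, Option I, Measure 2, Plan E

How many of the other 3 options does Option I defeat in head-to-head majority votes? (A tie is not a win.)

Option I against each rival (17 council members):
Option I vs Measure 2: 7 to 10, Measure 2.
Option I vs Plan E: 9 to 8, Option I.
Option I vs Proposal Green: Option I preferred on 2+4+1 = 7 ballots; Proposal Green wins 10–7.
Option I beats Plan E; loses to Measure 2, Proposal Green — 1 pairwise win.

1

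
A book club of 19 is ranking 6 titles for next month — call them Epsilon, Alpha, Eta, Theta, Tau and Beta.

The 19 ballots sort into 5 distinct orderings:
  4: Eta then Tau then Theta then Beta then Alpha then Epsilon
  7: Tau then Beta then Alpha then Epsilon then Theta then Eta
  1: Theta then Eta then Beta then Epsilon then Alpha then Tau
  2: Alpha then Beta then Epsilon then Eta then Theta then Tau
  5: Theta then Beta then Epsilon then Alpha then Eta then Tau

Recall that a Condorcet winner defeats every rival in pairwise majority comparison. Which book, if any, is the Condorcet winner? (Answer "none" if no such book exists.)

none

Check each pair by majority over 19 ballots:
Epsilon vs Alpha: Alpha, 13–6.
Epsilon vs Eta: Epsilon wins 14–5.
Epsilon–Theta: Theta 10–9.
Epsilon vs Tau: Tau, 11–8.
Epsilon vs Beta: Beta wins 19–0.
Alpha–Eta: Alpha 14–5.
Alpha–Theta: Theta 10–9.
Alpha–Tau: Tau 11–8.
Alpha–Beta: Beta 17–2.
Eta vs Theta: Theta wins 13–6.
Eta–Tau: Eta 12–7.
Eta vs Beta: Beta, 14–5.
Theta vs Tau: Tau wins 11–8.
Theta vs Beta: Theta, 10–9.
Tau vs Beta: Tau wins 11–8.
Every book loses at least once (Epsilon loses to Alpha; Alpha loses to Theta; Eta loses to Epsilon; Theta loses to Tau; Tau loses to Eta; Beta loses to Theta). The majority relation contains the cycle Epsilon → Eta → Tau → Epsilon, so there is no Condorcet winner.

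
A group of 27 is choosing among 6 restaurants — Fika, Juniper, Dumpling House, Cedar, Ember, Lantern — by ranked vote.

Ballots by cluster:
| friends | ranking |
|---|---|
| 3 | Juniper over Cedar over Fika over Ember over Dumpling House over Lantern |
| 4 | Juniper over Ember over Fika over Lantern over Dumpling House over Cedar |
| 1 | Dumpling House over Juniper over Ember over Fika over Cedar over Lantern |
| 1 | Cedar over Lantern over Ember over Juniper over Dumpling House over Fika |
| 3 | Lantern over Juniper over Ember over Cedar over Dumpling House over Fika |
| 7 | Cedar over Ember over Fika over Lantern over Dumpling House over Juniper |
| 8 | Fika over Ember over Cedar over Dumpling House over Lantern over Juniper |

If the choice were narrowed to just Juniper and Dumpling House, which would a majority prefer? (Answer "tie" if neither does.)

Dumpling House

Ballots ranking Juniper above Dumpling House: 3 + 4 + 1 + 3 = 11.
Ballots ranking Dumpling House above Juniper: 27 − 11 = 16.
Dumpling House wins the head-to-head 16–11.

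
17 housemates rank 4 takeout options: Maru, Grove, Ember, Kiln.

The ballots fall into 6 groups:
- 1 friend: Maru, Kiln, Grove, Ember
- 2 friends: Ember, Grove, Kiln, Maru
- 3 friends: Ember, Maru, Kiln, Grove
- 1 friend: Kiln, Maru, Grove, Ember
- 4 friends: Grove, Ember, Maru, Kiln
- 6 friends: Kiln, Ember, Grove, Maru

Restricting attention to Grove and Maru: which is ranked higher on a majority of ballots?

Ballots ranking Grove above Maru: 2 + 4 + 6 = 12.
Ballots ranking Maru above Grove: 17 − 12 = 5.
Grove wins the head-to-head 12–5.

Grove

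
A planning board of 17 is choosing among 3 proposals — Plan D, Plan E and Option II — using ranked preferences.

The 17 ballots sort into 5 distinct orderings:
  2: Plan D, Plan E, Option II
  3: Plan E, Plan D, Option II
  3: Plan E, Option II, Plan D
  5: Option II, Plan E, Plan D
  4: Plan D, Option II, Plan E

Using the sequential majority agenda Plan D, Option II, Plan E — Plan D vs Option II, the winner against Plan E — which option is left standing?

Plan E

Round 1: Plan D vs Option II — 9–8, Plan D advances.
Round 2: Plan D vs Plan E — 6–11, Plan E advances.
The agenda winner is Plan E.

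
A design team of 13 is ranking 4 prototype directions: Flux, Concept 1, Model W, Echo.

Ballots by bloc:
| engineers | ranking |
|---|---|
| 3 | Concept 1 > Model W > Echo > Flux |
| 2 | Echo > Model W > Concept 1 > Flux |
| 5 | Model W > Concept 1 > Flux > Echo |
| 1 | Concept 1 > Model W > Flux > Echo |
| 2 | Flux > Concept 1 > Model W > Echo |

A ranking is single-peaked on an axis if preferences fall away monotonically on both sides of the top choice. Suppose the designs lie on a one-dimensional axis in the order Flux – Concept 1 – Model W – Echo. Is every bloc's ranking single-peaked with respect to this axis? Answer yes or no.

yes

Axis positions: Flux=1, Concept 1=2, Model W=3, Echo=4.
Bloc 1 (peak Concept 1 at position 2): ranking walks positions 2-3-4-1, expanding outward from the peak — single-peaked.
Bloc 2 (peak Echo at position 4): ranking walks positions 4-3-2-1, expanding outward from the peak — single-peaked.
Bloc 3 (peak Model W at position 3): ranking walks positions 3-2-1-4, expanding outward from the peak — single-peaked.
Bloc 4 (peak Concept 1 at position 2): ranking walks positions 2-3-1-4, expanding outward from the peak — single-peaked.
Bloc 5 (peak Flux at position 1): ranking walks positions 1-2-3-4, expanding outward from the peak — single-peaked.
Every ranking is single-peaked on this axis.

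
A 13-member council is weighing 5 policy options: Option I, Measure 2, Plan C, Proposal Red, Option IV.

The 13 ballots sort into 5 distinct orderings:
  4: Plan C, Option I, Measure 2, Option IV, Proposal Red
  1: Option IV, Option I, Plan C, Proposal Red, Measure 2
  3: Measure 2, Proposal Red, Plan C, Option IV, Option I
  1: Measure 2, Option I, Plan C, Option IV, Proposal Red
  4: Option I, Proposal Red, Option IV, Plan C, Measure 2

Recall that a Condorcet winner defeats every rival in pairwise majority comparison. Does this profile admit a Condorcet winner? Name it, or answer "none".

Check each pair by majority over 13 ballots:
Option I vs Measure 2: 9 to 4, Option I.
Option I vs Plan C: Option I preferred on 1+1+4 = 6 ballots; Plan C wins 7–6.
Option I vs Proposal Red: 4+1+1+4 = 10 for Option I, 3 for Proposal Red — Option I by 10–3.
Option I vs Option IV: 9 to 4, Option I.
Measure 2 vs Plan C: 4 to 9, Plan C.
Measure 2 vs Proposal Red: 4+3+1 = 8 for Measure 2, 5 for Proposal Red — Measure 2 by 8–5.
Measure 2 vs Option IV: 8 to 5, Measure 2.
Plan C vs Proposal Red: Plan C is ranked higher on 4+1+1 = 6 ballots, Proposal Red on 7. Proposal Red wins 7–6.
Plan C vs Option IV: 4+3+1 = 8 for Plan C, 5 for Option IV — Plan C by 8–5.
Proposal Red vs Option IV: 3+4 = 7 for Proposal Red, 6 for Option IV — Proposal Red by 7–6.
Every option loses at least once (Option I loses to Plan C; Measure 2 loses to Option I; Plan C loses to Proposal Red; Proposal Red loses to Option I; Option IV loses to Option I). The majority relation contains the cycle Option I > Proposal Red > Plan C > Option I, so there is no Condorcet winner.

none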